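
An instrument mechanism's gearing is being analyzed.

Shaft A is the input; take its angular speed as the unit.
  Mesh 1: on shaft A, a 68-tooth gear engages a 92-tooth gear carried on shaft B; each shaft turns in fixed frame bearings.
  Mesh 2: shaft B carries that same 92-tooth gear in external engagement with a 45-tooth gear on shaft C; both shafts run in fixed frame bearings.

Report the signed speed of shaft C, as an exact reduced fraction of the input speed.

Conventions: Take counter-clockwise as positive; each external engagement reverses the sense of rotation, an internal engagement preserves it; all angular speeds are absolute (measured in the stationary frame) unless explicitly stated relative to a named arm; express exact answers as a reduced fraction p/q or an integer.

2-mesh fixed-axis compound train (all bearings frame-fixed)
mesh 1 [68T→92T]: |ω|/ω_in = 1×68/92 = 17/23, sense flips to −
mesh 2 [92T→45T]: |ω|/ω_in = (17/23)×92/45 = 68/45, sense flips to +
signed output speed (× input speed) = 68/45

68/45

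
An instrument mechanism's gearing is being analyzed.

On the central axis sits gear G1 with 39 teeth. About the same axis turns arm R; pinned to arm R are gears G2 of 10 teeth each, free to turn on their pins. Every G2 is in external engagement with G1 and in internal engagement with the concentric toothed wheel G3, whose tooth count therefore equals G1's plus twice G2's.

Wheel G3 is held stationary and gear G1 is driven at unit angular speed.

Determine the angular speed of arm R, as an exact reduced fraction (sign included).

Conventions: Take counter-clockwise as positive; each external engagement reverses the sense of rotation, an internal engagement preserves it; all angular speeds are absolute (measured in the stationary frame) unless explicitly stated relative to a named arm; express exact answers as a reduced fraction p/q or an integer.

class = planetary set [G3 = 39+2·10 = 59; Willis about the carrier]
ring teeth: 39 + 2·10 = 59
39(ω_sun−ω_arm) = −59(ω_ring−ω_arm),  ω_ring = 0, ω_sun = 1
39(1−ω_arm) = −59(0−ω_arm)  ⇒  98·ω_arm = 39  ⇒  ω_arm = 39/98
exact speed ratio = 39/98

39/98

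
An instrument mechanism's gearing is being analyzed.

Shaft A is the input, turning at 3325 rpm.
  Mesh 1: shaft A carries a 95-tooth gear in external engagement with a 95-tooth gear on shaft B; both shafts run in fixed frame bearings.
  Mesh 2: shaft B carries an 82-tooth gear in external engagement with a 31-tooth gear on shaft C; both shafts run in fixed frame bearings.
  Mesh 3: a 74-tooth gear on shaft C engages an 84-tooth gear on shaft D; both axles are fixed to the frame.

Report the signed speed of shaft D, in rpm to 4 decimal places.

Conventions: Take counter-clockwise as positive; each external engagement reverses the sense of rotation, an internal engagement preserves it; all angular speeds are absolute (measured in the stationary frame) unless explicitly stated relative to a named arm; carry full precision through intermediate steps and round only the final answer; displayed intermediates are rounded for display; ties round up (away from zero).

3-mesh fixed-axis compound train (all bearings frame-fixed)
mesh 1 [95T→95T]: ω = 3325.0000×95/95 = 3325.0000 rpm, sense flips to −
mesh 2 [82T→31T]: ω = 3325.0000×82/31 = 8795.1613 rpm, sense flips to +
mesh 3 [74T→84T]: ω = 8795.1613×74/84 = 7748.1183 rpm, sense flips to −
signed output speed = -7748.1183 rpm

-7748.1183 rpm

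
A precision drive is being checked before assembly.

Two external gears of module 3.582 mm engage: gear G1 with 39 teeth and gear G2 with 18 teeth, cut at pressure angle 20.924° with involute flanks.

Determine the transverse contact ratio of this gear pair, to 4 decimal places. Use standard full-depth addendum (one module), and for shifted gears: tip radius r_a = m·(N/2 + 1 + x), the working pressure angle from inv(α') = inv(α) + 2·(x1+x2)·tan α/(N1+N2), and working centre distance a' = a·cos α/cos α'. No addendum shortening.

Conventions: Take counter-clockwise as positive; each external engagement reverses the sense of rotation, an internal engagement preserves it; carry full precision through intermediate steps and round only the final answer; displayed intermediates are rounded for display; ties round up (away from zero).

recognized (one external pair, fixed centres): single-mesh tooth geometry, m = 3.582, N1 = 39, N2 = 18
base radii: r_b1 = 65.242805, r_b2 = 30.112064
tip radii: r_a1 = 73.431000, r_a2 = 35.820000
no profile shift: α' = α, a' = a
action lengths: √(r_a1²−r_b1²) = 33.697005, √(r_a2²−r_b2²) = 19.399382
base pitch p_b = π·m·cos α = 10.511093
CR = (33.697005 + 19.399382 − 102.087000·sin 20.92400°)/10.511093 = 1.582911
contact ratio ≈ 1.5829

1.5829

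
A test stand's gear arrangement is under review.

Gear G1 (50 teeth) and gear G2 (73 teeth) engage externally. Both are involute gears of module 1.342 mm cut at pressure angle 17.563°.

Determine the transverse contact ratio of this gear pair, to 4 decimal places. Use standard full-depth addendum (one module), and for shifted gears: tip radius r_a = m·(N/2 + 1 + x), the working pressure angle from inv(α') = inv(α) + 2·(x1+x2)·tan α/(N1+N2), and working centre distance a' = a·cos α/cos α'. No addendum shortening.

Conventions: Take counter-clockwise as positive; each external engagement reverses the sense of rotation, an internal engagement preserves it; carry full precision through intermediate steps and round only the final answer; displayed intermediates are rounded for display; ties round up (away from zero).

1.9383

recognized (one external pair, fixed centres): single-mesh tooth geometry, m = 1.342, N1 = 50, N2 = 73
base radii: r_b1 = 31.986091, r_b2 = 46.699693
tip radii: r_a1 = 34.892000, r_a2 = 50.325000
no profile shift: α' = α, a' = a
action lengths: √(r_a1²−r_b1²) = 13.940647, √(r_a2²−r_b2²) = 18.754847
base pitch p_b = π·m·cos α = 4.019491
CR = (13.940647 + 18.754847 − 82.533000·sin 17.56300°)/4.019491 = 1.938257
contact ratio ≈ 1.9383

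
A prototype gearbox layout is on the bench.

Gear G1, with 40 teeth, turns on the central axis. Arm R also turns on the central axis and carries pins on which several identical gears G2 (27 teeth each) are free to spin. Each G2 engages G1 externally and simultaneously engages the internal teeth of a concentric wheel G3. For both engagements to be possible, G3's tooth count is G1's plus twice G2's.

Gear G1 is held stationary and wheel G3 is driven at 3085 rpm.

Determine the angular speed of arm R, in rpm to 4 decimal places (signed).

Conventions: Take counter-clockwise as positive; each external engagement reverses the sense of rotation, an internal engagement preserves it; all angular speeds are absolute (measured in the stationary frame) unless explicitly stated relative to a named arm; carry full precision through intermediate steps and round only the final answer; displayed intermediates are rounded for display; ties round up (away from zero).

+2164.1045 rpm

class = planetary set [G3 = 40+2·27 = 94; Willis about the carrier]
normalise by the input: solve with ω_ring = 1, then scale by 3085 rpm
ring teeth: 40 + 2·27 = 94
40(ω_sun−ω_arm) = −94(ω_ring−ω_arm),  ω_sun = 0, ω_ring = 1
40(0−ω_arm) = −94(1−ω_arm)  ⇒  134·ω_arm = 94  ⇒  ω_arm = 47/67
scale: ω_arm = 47/67 × 3085 rpm = +2164.1045 rpm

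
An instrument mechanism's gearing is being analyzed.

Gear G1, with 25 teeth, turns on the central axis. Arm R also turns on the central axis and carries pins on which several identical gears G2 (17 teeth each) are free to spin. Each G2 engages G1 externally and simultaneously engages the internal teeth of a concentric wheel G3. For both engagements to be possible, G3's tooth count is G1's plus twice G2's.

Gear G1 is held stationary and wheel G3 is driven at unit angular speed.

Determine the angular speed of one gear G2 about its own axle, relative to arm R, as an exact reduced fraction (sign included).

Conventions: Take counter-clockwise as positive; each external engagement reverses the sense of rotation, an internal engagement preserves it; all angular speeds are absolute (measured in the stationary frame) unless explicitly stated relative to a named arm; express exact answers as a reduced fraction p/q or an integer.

1475/1428

class = planetary set [G3 = 25+2·17 = 59; Willis about the carrier]
ring teeth: 25 + 2·17 = 59
25(ω_sun−ω_arm) = −59(ω_ring−ω_arm),  ω_sun = 0, ω_ring = 1
25(0−ω_arm) = −59(1−ω_arm)  ⇒  84·ω_arm = 59  ⇒  ω_arm = 59/84
sun–planet mesh: 25·(0−59/84) = −17·(ω_p−ω_arm)  ⇒  ω_p−ω_arm = 1475/1428
exact speed ratio = 1475/1428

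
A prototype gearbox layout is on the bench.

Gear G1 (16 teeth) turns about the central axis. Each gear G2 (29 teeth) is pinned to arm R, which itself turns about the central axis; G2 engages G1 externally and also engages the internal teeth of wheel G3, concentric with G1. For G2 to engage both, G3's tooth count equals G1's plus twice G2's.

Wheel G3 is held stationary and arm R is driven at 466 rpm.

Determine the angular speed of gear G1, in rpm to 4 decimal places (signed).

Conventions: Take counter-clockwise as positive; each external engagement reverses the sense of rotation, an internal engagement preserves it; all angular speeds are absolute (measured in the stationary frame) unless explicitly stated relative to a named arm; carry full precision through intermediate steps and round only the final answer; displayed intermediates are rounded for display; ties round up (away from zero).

class = planetary set [G3 = 16+2·29 = 74; Willis about the carrier]
normalise by the input: solve with ω_arm = 1, then scale by 466 rpm
ring teeth: 16 + 2·29 = 74
16(ω_sun−ω_arm) = −74(ω_ring−ω_arm),  ω_ring = 0, ω_arm = 1
ω_sun = 1 − (74/16)(0−1) = 45/8
scale: ω_sun = 45/8 × 466 rpm = +2621.2500 rpm

+2621.2500 rpm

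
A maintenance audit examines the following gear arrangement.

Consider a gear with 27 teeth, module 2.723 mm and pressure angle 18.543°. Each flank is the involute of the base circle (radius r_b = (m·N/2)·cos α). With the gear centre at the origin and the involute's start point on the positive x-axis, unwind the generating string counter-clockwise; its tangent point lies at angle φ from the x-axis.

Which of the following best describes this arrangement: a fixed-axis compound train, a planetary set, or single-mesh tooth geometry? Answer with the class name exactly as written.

single-mesh involute tooth geometry (27T wheel at module 2.723)
classification: single-mesh tooth geometry

single-mesh tooth geometry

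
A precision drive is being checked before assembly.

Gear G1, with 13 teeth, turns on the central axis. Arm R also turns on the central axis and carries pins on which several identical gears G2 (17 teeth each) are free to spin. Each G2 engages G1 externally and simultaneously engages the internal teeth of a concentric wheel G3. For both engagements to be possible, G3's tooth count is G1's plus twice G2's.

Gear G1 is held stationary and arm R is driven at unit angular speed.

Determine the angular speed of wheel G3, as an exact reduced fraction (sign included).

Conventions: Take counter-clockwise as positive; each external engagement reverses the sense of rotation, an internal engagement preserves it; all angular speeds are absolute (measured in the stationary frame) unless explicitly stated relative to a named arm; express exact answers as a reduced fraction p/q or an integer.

60/47

class = planetary set [G3 = 13+2·17 = 47; Willis about the carrier]
ring teeth: 13 + 2·17 = 47
13(ω_sun−ω_arm) = −47(ω_ring−ω_arm),  ω_sun = 0, ω_arm = 1
ω_ring = 1 − (13/47)(0−1) = 60/47
exact speed ratio = 60/47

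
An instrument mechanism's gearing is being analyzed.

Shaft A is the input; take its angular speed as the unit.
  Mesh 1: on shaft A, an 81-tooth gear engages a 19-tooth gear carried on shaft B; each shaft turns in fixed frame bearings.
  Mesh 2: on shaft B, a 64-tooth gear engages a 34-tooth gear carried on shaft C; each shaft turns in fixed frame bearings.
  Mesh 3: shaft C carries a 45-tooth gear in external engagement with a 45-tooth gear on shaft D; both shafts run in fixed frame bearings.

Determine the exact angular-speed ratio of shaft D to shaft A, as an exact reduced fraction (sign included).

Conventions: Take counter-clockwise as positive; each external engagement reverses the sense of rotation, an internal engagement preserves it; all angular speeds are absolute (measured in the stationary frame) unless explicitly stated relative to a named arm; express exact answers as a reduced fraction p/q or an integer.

class = fixed-axis compound train [3 meshes; 3 ratios multiply, 3 sense flips]
mesh 1 [81T→19T]: running ratio 81/19, sense −
mesh 2 [64T→34T]: running ratio 2592/323, sense +
mesh 3 [45T→45T]: running ratio 2592/323, sense −
ω_out/ω_in = -2592/323

-2592/323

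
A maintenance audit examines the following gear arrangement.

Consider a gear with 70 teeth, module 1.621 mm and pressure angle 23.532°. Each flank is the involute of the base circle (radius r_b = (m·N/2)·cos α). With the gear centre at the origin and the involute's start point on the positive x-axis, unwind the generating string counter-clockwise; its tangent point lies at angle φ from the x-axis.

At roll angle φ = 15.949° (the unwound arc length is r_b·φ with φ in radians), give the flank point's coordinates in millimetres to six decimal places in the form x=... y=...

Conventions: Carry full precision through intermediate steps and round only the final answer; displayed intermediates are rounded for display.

x=53.993167 y=0.371095

class = single-mesh tooth geometry [base-circle involute, m = 1.621, 70T]
pitch radius r_p = m·N/2 = 1.621·70/2 = 56.735000
base radius r_b = r_p·cos α = 56.735000·cos 23.532° = 52.016760
roll angle φ = 15.949° = 0.27836256 rad
x = r_b·(cos φ + φ·sin φ) = 53.993167
y = r_b·(sin φ − φ·cos φ) = 0.371095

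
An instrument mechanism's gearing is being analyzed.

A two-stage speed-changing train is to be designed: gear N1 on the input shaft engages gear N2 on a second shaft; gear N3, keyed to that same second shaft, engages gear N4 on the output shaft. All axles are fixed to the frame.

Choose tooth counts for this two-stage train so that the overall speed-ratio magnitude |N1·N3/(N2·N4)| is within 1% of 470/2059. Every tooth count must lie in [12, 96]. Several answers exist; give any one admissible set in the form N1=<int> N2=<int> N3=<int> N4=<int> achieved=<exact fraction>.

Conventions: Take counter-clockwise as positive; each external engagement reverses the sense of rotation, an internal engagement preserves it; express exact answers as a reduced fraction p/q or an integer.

N1=20 N2=58 N3=47 N4=71 achieved=470/2059

topology: fixed-axis compound train — 2 stages, target 470/2059
target = 470/2059 in lowest terms: an exact hit needs N1·N3 = k·470 and N2·N4 = k·2059 for one integer k, every count in [12, 96]; additionally prefer no 1:1 stage (N1 ≠ N2, N3 ≠ N4)
k = 1: no 1:1-free in-range split of k·470 and k·2059 into factor pairs; take k = 2
k = 2: N1·N3 = 940 = 20·47, N2·N4 = 4118 = 58·71
achieved = 20·47/(58·71) = 470/2059; |achieved − target| = 0 ≤ 47/20590 ✓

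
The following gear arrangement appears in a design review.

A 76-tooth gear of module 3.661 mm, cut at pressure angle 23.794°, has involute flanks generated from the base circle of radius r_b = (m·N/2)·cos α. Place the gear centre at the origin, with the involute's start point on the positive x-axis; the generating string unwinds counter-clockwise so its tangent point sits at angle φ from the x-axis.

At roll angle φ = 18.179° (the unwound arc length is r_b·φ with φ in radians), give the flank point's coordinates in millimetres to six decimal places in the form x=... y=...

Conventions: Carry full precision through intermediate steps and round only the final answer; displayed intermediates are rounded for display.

recognized (one wheel, involute flank): single-mesh tooth geometry, m = 3.661, N = 76
pitch radius r_p = m·N/2 = 3.661·76/2 = 139.118000
base radius r_b = r_p·cos α = 139.118000·cos 23.794° = 127.293237
roll angle φ = 18.179° = 0.31728340 rad
x = r_b·(cos φ + φ·sin φ) = 133.540111
y = r_b·(sin φ − φ·cos φ) = 1.341677

x=133.540111 y=1.341677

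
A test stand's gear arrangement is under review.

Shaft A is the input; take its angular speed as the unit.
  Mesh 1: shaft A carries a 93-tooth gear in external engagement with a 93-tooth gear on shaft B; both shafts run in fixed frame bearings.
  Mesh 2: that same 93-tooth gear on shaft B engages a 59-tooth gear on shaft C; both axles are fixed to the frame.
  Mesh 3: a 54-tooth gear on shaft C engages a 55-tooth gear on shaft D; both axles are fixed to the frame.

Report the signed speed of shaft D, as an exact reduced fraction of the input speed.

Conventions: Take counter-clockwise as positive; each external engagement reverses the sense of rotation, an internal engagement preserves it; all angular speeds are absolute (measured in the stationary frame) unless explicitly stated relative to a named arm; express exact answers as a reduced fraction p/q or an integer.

3-mesh fixed-axis compound train (all bearings frame-fixed)
mesh 1 [93T→93T]: |ω|/ω_in = 1×93/93 = 1, sense flips to −
mesh 2 [93T→59T]: |ω|/ω_in = 1×93/59 = 93/59, sense flips to +
mesh 3 [54T→55T]: |ω|/ω_in = (93/59)×54/55 = 5022/3245, sense flips to −
signed output speed (× input speed) = -5022/3245

-5022/3245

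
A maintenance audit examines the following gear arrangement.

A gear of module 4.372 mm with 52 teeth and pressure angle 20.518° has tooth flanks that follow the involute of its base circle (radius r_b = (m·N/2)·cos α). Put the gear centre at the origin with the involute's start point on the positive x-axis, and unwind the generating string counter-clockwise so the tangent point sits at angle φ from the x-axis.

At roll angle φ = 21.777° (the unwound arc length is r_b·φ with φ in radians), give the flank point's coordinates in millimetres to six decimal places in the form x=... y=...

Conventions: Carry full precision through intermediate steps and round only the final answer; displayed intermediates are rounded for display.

recognized (one wheel, involute flank): single-mesh tooth geometry, m = 4.372, N = 52
pitch radius r_p = m·N/2 = 4.372·52/2 = 113.672000
base radius r_b = r_p·cos α = 113.672000·cos 20.518° = 106.460890
roll angle φ = 21.777° = 0.38008035 rad
x = r_b·(cos φ + φ·sin φ) = 113.875121
y = r_b·(sin φ − φ·cos φ) = 1.920473

x=113.875121 y=1.920473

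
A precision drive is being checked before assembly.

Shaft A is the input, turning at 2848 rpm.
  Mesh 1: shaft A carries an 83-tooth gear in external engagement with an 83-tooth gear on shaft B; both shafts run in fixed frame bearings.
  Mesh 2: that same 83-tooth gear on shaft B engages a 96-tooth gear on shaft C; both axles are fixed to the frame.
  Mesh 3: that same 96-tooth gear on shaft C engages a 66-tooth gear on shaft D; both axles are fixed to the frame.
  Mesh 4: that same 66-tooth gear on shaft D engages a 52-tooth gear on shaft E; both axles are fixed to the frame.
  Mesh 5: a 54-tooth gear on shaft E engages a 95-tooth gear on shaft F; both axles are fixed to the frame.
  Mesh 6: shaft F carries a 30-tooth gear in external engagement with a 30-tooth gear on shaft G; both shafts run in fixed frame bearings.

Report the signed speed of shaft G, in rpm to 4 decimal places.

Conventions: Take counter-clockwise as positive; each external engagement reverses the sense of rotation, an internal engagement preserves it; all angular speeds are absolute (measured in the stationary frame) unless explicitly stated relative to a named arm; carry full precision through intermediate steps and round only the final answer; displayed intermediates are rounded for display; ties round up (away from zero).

+2583.9547 rpm

6-mesh fixed-axis compound train (all bearings frame-fixed)
mesh 1 [83T→83T]: ω = 2848.0000×83/83 = 2848.0000 rpm, sense flips to −
mesh 2 [83T→96T]: ω = 2848.0000×83/96 = 2462.3333 rpm, sense flips to +
mesh 3 [96T→66T]: ω = 2462.3333×96/66 = 3581.5758 rpm, sense flips to −
mesh 4 [66T→52T]: ω = 3581.5758×66/52 = 4545.8462 rpm, sense flips to +
mesh 5 [54T→95T]: ω = 4545.8462×54/95 = 2583.9547 rpm, sense flips to −
mesh 6 [30T→30T]: ω = 2583.9547×30/30 = 2583.9547 rpm, sense flips to +
signed output speed = +2583.9547 rpm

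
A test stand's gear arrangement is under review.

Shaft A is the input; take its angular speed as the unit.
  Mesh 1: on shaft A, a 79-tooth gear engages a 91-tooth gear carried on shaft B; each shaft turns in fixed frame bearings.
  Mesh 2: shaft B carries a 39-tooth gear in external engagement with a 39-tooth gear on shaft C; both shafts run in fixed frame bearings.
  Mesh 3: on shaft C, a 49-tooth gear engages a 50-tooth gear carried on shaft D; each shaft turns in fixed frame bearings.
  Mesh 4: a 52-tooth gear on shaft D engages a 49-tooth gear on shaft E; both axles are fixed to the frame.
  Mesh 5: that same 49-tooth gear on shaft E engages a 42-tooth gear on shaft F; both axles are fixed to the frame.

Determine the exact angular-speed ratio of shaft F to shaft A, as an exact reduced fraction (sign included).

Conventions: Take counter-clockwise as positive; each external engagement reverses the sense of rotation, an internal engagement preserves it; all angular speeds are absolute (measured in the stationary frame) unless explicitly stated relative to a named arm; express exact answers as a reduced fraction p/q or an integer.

class = fixed-axis compound train [5 meshes; 5 ratios multiply, 5 sense flips]
mesh 1 [79T→91T]: running ratio 79/91, sense −
mesh 2 [39T→39T]: running ratio 79/91, sense +
mesh 3 [49T→50T]: running ratio 553/650, sense −
mesh 4 [52T→49T]: running ratio 158/175, sense +
mesh 5 [49T→42T]: running ratio 79/75, sense −
ω_out/ω_in = -79/75

-79/75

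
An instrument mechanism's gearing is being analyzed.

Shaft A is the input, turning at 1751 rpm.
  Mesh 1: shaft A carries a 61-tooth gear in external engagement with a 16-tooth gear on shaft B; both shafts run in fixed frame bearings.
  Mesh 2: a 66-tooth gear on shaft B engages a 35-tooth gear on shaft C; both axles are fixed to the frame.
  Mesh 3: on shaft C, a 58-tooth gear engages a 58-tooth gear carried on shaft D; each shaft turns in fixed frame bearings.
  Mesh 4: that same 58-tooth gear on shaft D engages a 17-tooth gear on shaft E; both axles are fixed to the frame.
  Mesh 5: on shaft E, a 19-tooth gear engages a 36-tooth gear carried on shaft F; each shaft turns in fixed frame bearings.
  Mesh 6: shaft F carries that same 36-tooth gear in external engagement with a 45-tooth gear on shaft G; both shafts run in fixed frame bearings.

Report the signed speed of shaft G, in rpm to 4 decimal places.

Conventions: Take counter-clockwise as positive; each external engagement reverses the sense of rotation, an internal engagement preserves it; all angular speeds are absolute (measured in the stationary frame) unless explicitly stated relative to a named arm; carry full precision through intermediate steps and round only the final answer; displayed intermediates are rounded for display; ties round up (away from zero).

+18133.9348 rpm

topology: fixed-axis compound train — 6 meshes, A→G
mesh 1 [61T→16T]: ω = 1751.0000×61/16 = 6675.6875 rpm, sense flips to −
mesh 2 [66T→35T]: ω = 6675.6875×66/35 = 12588.4393 rpm, sense flips to +
mesh 3 [58T→58T]: ω = 12588.4393×58/58 = 12588.4393 rpm, sense flips to −
mesh 4 [58T→17T]: ω = 12588.4393×58/17 = 42948.7929 rpm, sense flips to +
mesh 5 [19T→36T]: ω = 42948.7929×19/36 = 22667.4185 rpm, sense flips to −
mesh 6 [36T→45T]: ω = 22667.4185×36/45 = 18133.9348 rpm, sense flips to +
signed output speed = +18133.9348 rpm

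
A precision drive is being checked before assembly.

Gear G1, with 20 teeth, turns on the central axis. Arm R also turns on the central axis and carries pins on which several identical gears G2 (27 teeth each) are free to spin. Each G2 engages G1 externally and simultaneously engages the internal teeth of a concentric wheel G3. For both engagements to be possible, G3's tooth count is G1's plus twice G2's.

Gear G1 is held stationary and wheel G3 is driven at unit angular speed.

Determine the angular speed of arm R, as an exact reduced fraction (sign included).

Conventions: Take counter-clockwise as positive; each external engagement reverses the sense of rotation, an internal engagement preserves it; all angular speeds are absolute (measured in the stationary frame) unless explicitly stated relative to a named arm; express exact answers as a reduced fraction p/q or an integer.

37/47

planetary set (20T centre, 27T on arm, 74T internal) — Willis relation
ring teeth: 20 + 2·27 = 74
20(ω_sun−ω_arm) = −74(ω_ring−ω_arm),  ω_sun = 0, ω_ring = 1
20(0−ω_arm) = −74(1−ω_arm)  ⇒  94·ω_arm = 74  ⇒  ω_arm = 37/47
exact speed ratio = 37/47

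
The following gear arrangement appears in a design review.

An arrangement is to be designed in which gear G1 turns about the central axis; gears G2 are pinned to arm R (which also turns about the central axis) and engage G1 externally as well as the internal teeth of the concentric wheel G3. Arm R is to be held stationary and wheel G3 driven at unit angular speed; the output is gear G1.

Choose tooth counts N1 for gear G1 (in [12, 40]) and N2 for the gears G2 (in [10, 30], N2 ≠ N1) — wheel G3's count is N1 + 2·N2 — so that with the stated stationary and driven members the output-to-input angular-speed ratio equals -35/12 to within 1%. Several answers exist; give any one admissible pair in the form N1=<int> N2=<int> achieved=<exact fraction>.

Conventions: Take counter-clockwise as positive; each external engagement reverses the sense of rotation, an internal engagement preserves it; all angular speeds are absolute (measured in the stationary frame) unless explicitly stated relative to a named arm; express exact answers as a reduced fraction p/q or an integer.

N1=24 N2=23 achieved=-35/12

planetary set to be sized for -35/12 (Willis relation)
Willis with ω_arm = 0: ω_sun/ω_ring = −N3/N1; set equal to -35/12  ⇒  N3/N1 = −(-35/12) = 35/12
N3 = N1 + 2·N2  ⇒  N2/N1 = (N3/N1 − 1)/2 = (35/12 − 1)/2 = 23/24
smallest multiple with N1 ≥ 12 and N2 ≥ 10: k = 1  ⇒  N1 = 1·24 = 24, N2 = 1·23 = 23 (N1 ≤ 40, N2 ≤ 30, N2 ≠ N1 ✓), N3 = 24 + 2·23 = 70
check: −N3/N1 with N1 = 24, N3 = 70 gives -35/12; |achieved − target| = 0 ≤ 7/240 ✓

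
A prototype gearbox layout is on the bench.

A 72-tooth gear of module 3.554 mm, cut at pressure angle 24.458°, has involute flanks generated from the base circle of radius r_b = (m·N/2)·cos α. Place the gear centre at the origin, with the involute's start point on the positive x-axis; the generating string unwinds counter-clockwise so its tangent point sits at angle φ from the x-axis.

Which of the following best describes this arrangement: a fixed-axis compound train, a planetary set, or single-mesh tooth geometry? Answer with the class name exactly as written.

single-mesh tooth geometry

recognized (one wheel, involute flank): single-mesh tooth geometry, m = 3.554, N = 72
classification: single-mesh tooth geometry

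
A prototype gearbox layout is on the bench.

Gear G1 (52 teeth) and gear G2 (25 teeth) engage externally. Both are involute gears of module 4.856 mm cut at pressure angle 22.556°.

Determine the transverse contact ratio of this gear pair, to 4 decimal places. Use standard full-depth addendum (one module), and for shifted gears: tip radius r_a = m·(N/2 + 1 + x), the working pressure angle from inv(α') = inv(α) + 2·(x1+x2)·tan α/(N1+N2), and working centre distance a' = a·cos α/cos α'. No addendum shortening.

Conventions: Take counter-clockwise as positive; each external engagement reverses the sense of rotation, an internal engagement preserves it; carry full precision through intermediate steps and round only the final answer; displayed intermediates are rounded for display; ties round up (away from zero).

1.5782

single-mesh involute tooth geometry (52T engaging 25T at module 4.856)
base radii: r_b1 = 116.598055, r_b2 = 56.056757
tip radii: r_a1 = 131.112000, r_a2 = 65.556000
no profile shift: α' = α, a' = a
action lengths: √(r_a1²−r_b1²) = 59.960404, √(r_a2²−r_b2²) = 33.988661
base pitch p_b = π·m·cos α = 14.088600
CR = (59.960404 + 33.988661 − 186.956000·sin 22.55600°)/14.088600 = 1.578249
contact ratio ≈ 1.5782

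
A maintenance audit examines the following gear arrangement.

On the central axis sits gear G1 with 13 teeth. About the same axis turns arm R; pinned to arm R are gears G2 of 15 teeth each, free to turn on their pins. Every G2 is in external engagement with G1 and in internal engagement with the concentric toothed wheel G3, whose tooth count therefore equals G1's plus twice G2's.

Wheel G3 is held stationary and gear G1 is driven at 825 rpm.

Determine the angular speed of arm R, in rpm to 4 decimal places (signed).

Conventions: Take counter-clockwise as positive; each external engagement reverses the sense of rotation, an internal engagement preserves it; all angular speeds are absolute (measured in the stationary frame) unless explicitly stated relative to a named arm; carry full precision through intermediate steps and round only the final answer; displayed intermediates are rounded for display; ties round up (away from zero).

+191.5179 rpm

topology: planetary set — G1 13T / G2 15T / G3 43T, arm = carrier (Willis)
normalise by the input: solve with ω_sun = 1, then scale by 825 rpm
ring teeth: 13 + 2·15 = 43
13(ω_sun−ω_arm) = −43(ω_ring−ω_arm),  ω_ring = 0, ω_sun = 1
13(1−ω_arm) = −43(0−ω_arm)  ⇒  56·ω_arm = 13  ⇒  ω_arm = 13/56
scale: ω_arm = 13/56 × 825 rpm = +191.5179 rpm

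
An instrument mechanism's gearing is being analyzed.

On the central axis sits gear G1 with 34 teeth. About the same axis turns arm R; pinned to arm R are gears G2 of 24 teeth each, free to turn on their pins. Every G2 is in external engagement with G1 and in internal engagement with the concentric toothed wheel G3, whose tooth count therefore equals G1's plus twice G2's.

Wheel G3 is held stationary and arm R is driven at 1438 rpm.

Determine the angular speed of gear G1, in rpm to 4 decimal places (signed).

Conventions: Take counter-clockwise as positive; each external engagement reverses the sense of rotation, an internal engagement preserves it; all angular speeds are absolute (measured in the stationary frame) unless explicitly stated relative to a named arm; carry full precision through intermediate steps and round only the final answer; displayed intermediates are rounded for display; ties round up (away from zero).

+4906.1176 rpm

recognized (axles ride arm R): planetary set, 34/24/82 teeth
normalise by the input: solve with ω_arm = 1, then scale by 1438 rpm
ring teeth: 34 + 2·24 = 82
34(ω_sun−ω_arm) = −82(ω_ring−ω_arm),  ω_ring = 0, ω_arm = 1
ω_sun = 1 − (82/34)(0−1) = 58/17
scale: ω_sun = 58/17 × 1438 rpm = +4906.1176 rpm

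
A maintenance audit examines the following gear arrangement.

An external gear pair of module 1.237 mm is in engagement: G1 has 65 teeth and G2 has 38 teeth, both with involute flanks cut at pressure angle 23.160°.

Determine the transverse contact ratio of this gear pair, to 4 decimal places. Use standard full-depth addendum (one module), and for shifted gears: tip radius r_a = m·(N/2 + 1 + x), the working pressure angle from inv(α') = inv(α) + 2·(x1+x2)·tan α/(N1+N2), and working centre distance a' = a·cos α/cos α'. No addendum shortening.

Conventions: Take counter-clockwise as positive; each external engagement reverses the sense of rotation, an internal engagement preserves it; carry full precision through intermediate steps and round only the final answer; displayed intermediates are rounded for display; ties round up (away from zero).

1.6027

topology: single-mesh involute geometry — m = 1.237, 65T/38T pair
base radii: r_b1 = 36.962586, r_b2 = 21.608896
tip radii: r_a1 = 41.439500, r_a2 = 24.740000
no profile shift: α' = α, a' = a
action lengths: √(r_a1²−r_b1²) = 18.734978, √(r_a2²−r_b2²) = 12.046709
base pitch p_b = π·m·cos α = 3.572966
CR = (18.734978 + 12.046709 − 63.705500·sin 23.16000°)/3.572966 = 1.602675
contact ratio ≈ 1.6027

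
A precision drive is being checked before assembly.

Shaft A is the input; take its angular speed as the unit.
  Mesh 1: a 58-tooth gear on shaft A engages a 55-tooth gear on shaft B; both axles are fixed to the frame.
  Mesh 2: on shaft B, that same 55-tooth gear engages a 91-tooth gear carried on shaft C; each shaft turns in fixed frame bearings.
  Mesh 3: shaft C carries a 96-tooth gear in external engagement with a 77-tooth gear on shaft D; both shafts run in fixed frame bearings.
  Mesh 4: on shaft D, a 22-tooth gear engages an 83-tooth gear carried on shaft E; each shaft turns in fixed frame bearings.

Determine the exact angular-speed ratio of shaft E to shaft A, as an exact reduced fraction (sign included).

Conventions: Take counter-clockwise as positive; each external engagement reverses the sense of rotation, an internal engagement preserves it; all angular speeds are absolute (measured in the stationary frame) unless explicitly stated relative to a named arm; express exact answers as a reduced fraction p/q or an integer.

class = fixed-axis compound train [4 meshes; 4 ratios multiply, 4 sense flips]
mesh 1 [58T→55T]: running ratio 58/55, sense −
mesh 2 [55T→91T]: running ratio 58/91, sense +
mesh 3 [96T→77T]: running ratio 5568/7007, sense −
mesh 4 [22T→83T]: running ratio 11136/52871, sense +
ω_out/ω_in = 11136/52871

11136/52871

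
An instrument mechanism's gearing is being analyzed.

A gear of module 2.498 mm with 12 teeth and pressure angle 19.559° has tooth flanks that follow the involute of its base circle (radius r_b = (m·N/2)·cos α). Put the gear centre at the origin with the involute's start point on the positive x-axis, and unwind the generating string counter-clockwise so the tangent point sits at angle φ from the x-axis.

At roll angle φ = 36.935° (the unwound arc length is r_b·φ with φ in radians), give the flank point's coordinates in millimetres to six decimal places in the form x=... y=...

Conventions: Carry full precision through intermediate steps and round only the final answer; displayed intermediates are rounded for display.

x=16.759744 y=1.209486

single-mesh involute tooth geometry (12T wheel at module 2.498)
pitch radius r_p = m·N/2 = 2.498·12/2 = 14.988000
base radius r_b = r_p·cos α = 14.988000·cos 19.559° = 14.123151
roll angle φ = 36.935° = 0.64463736 rad
x = r_b·(cos φ + φ·sin φ) = 16.759744
y = r_b·(sin φ − φ·cos φ) = 1.209486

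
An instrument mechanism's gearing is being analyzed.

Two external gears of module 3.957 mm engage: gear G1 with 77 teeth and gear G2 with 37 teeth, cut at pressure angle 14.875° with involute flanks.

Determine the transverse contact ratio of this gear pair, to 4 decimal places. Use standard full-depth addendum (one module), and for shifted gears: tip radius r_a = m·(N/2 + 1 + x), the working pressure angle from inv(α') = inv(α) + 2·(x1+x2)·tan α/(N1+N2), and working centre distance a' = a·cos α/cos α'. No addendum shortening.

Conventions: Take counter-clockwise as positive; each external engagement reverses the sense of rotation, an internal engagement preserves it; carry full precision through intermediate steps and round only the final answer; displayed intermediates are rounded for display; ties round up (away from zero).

2.1090

class = single-mesh tooth geometry [involute pair 77T × 37T, m = 3.957]
base radii: r_b1 = 147.239159, r_b2 = 70.751284
tip radii: r_a1 = 156.301500, r_a2 = 77.161500
no profile shift: α' = α, a' = a
action lengths: √(r_a1²−r_b1²) = 52.447964, √(r_a2²−r_b2²) = 30.792091
base pitch p_b = π·m·cos α = 12.014687
CR = (52.447964 + 30.792091 − 225.549000·sin 14.87500°)/12.014687 = 2.109012
contact ratio ≈ 2.1090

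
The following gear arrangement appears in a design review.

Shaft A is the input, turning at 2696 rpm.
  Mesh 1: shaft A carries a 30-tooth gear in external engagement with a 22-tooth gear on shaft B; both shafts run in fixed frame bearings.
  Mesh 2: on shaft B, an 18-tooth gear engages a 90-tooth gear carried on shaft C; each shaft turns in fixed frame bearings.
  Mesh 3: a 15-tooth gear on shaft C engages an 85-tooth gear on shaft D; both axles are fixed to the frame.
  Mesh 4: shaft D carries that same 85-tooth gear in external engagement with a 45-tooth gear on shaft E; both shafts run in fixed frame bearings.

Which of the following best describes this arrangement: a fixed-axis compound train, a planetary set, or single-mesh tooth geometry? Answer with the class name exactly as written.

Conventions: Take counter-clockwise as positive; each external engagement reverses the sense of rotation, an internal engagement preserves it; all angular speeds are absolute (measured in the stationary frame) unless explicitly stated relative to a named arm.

fixed-axis compound train

recognized (5 fixed axles, 4 meshes): fixed-axis compound train
classification: fixed-axis compound train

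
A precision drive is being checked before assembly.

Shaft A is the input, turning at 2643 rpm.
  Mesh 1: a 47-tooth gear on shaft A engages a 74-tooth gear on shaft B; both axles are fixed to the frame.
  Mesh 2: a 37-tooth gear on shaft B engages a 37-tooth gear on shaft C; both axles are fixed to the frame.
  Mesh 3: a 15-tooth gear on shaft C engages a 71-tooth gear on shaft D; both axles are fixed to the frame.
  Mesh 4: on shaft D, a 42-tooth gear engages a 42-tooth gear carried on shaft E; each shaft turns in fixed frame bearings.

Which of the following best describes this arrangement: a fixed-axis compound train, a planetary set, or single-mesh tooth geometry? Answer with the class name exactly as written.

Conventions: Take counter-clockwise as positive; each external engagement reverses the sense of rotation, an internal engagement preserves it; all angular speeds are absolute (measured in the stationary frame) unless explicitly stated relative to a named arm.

topology: fixed-axis compound train — 4 meshes, A→E
classification: fixed-axis compound train

fixed-axis compound train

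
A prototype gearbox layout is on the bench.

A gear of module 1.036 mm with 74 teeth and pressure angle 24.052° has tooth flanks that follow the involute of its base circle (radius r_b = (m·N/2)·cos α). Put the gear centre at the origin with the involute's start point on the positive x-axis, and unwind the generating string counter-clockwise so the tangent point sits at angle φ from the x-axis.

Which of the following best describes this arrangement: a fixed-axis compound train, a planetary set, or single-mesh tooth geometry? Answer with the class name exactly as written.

single-mesh tooth geometry

single-mesh involute tooth geometry (74T wheel at module 1.036)
classification: single-mesh tooth geometry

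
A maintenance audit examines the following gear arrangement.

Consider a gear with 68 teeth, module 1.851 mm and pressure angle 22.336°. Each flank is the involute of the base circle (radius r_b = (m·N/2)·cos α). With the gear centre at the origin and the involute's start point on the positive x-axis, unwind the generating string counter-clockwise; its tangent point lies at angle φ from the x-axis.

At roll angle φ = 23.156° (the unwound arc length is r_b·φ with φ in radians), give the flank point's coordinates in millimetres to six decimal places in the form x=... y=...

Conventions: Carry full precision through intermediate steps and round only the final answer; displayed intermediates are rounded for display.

recognized (one wheel, involute flank): single-mesh tooth geometry, m = 1.851, N = 68
pitch radius r_p = m·N/2 = 1.851·68/2 = 62.934000
base radius r_b = r_p·cos α = 62.934000·cos 22.336° = 58.212132
roll angle φ = 23.156° = 0.40414844 rad
x = r_b·(cos φ + φ·sin φ) = 62.773826
y = r_b·(sin φ − φ·cos φ) = 1.260099

x=62.773826 y=1.260099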